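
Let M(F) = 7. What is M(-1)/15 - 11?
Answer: -158/15 ≈ -10.533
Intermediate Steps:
M(-1)/15 - 11 = 7/15 - 11 = -158/15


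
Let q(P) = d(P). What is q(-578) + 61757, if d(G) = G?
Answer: 61179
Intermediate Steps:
q(P) = P
q(-578) + 61757 = -578 + 61757 = 61179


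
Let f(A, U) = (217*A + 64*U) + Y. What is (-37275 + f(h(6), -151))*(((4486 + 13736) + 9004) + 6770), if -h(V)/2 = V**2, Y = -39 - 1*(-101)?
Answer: -2124783996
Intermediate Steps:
Y = 62 (Y = -39 + 101 = 62)
h(V) = -2*V**2
f(A, U) = 62 + 64*U + 217*A (f(A, U) = (217*A + 64*U) + 62 = (64*U + 217*A) + 62 = 62 + 64*U + 217*A)
(-37275 + f(h(6), -151))*(((4486 + 13736) + 9004) + 6770) = (-37275 + (62 + 64*(-151) + 217*(-2*6**2)))*(((4486 + 13736) + 9004) + 6770) = (-37275 + (62 - 9664 + 217*(-2*36)))*((18222 + 9004) + 6770) = (-37275 + (62 - 9664 + 217*(-72)))*(27226 + 6770) = (-37275 + (62 - 9664 - 15624))*33996 = (-37275 - 25226)*33996 = -62501*33996 = -2124783996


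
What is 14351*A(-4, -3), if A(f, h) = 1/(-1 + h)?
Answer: -14351/4 ≈ -3587.8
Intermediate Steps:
14351*A(-4, -3) = 14351/(-1 - 3) = 14351/(-4) = 14351*(-¼) = -14351/4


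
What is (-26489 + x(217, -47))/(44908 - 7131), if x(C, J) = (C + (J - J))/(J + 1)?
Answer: -1218711/1737742 ≈ -0.70132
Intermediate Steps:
x(C, J) = C/(1 + J) (x(C, J) = (C + 0)/(1 + J) = C/(1 + J))
(-26489 + x(217, -47))/(44908 - 7131) = (-26489 + 217/(1 - 47))/(44908 - 7131) = (-26489 + 217/(-46))/37777 = (-26489 + 217*(-1/46))*(1/37777) = (-26489 - 217/46)*(1/37777) = -1218711/46*1/37777 = -1218711/1737742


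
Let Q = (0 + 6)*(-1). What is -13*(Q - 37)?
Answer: 559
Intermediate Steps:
Q = -6 (Q = 6*(-1) = -6)
-13*(Q - 37) = -13*(-6 - 37) = -13*(-43) = 559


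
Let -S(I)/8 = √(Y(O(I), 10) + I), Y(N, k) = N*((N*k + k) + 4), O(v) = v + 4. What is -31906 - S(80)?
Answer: -31906 + 16*√17954 ≈ -29762.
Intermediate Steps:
O(v) = 4 + v
Y(N, k) = N*(4 + k + N*k) (Y(N, k) = N*((k + N*k) + 4) = N*(4 + k + N*k))
S(I) = -8*√(I + (4 + I)*(54 + 10*I)) (S(I) = -8*√((4 + I)*(4 + 10 + (4 + I)*10) + I) = -8*√((4 + I)*(4 + 10 + (40 + 10*I)) + I) = -8*√((4 + I)*(54 + 10*I) + I) = -8*√(I + (4 + I)*(54 + 10*I)))
-31906 - S(80) = -31906 - (-8)*√(216 + 10*80² + 95*80) = -31906 - (-8)*√(216 + 10*6400 + 7600) = -31906 - (-8)*√(216 + 64000 + 7600) = -31906 - (-8)*√71816 = -31906 - (-8)*2*√17954 = -31906 - (-16)*√17954 = -31906 + 16*√17954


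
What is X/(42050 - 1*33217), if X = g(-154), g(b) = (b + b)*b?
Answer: 392/73 ≈ 5.3699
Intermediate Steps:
g(b) = 2*b**2 (g(b) = (2*b)*b = 2*b**2)
X = 47432 (X = 2*(-154)**2 = 2*23716 = 47432)
X/(42050 - 1*33217) = 47432/(42050 - 1*33217) = 47432/(42050 - 33217) = 47432/8833 = 47432*(1/8833) = 392/73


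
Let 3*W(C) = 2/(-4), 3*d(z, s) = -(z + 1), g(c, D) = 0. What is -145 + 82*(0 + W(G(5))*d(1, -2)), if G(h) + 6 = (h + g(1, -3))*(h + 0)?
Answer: -1223/9 ≈ -135.89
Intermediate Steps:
d(z, s) = -1/3 - z/3 (d(z, s) = (-(z + 1))/3 = (-(1 + z))/3 = (-1 - z)/3 = -1/3 - z/3)
G(h) = -6 + h**2 (G(h) = -6 + (h + 0)*(h + 0) = -6 + h*h = -6 + h**2)
W(C) = -1/6 (W(C) = (2/(-4))/3 = (2*(-1/4))/3 = (1/3)*(-1/2) = -1/6)
-145 + 82*(0 + W(G(5))*d(1, -2)) = -145 + 82*(0 - (-1/3 - 1/3*1)/6) = -145 + 82*(0 - (-1/3 - 1/3)/6) = -145 + 82*(0 - 1/6*(-2/3)) = -145 + 82*(0 + 1/9) = -145 + 82*(1/9) = -145 + 82/9 = -1223/9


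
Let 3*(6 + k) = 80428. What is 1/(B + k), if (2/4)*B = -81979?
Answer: -3/411464 ≈ -7.2910e-6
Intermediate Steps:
B = -163958 (B = 2*(-81979) = -163958)
k = 80410/3 (k = -6 + (1/3)*80428 = -6 + 80428/3 = 80410/3 ≈ 26803.)
1/(B + k) = 1/(-163958 + 80410/3) = 1/(-411464/3) = -3/411464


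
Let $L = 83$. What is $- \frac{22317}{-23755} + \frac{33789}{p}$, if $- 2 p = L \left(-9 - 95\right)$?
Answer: $\frac{898977867}{102526580} \approx 8.7682$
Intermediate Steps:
$p = 4316$ ($p = - \frac{83 \left(-9 - 95\right)}{2} = - \frac{83 \left(-104\right)}{2} = \left(- \frac{1}{2}\right) \left(-8632\right) = 4316$)
$- \frac{22317}{-23755} + \frac{33789}{p} = - \frac{22317}{-23755} + \frac{33789}{4316} = \left(-22317\right) \left(- \frac{1}{23755}\right) + 33789 \cdot \frac{1}{4316} = \frac{22317}{23755} + \frac{33789}{4316} = \frac{898977867}{102526580}$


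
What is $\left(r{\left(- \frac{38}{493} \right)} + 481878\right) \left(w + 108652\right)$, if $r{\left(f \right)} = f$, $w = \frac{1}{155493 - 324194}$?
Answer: $\frac{229184757221940664}{4377347} \approx 5.2357 \cdot 10^{10}$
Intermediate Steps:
$w = - \frac{1}{168701}$ ($w = \frac{1}{-168701} = - \frac{1}{168701} \approx -5.9276 \cdot 10^{-6}$)
$\left(r{\left(- \frac{38}{493} \right)} + 481878\right) \left(w + 108652\right) = \left(- \frac{38}{493} + 481878\right) \left(- \frac{1}{168701} + 108652\right) = \left(\left(-38\right) \frac{1}{493} + 481878\right) \frac{18329701051}{168701} = \left(- \frac{38}{493} + 481878\right) \frac{18329701051}{168701} = \frac{237565816}{493} \cdot \frac{18329701051}{168701} = \frac{229184757221940664}{4377347}$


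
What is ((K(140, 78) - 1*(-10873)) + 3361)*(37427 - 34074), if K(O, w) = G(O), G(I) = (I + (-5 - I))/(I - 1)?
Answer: 6633980913/139 ≈ 4.7726e+7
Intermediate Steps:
G(I) = -5/(-1 + I)
K(O, w) = -5/(-1 + O)
((K(140, 78) - 1*(-10873)) + 3361)*(37427 - 34074) = ((-5/(-1 + 140) - 1*(-10873)) + 3361)*(37427 - 34074) = ((-5/139 + 10873) + 3361)*3353 = (1511342/139 + 3361)*3353 = (1978521/139)*3353 = 6633980913/139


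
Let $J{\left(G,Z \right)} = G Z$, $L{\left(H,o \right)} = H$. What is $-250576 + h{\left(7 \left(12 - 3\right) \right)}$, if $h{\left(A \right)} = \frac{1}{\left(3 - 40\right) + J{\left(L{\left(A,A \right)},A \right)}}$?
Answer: $- \frac{985264831}{3932} \approx -2.5058 \cdot 10^{5}$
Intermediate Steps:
$h{\left(A \right)} = \frac{1}{-37 + A^{2}}$ ($h{\left(A \right)} = \frac{1}{\left(3 - 40\right) + A A} = \frac{1}{\left(3 - 40\right) + A^{2}} = \frac{1}{-37 + A^{2}}$)
$-250576 + h{\left(7 \left(12 - 3\right) \right)} = -250576 + \frac{1}{-37 + \left(7 \left(12 - 3\right)\right)^{2}} = -250576 + \frac{1}{-37 + \left(7 \cdot 9\right)^{2}} = -250576 + \frac{1}{-37 + 63^{2}} = -250576 + \frac{1}{-37 + 3969} = -250576 + \frac{1}{3932} = - \frac{985264831}{3932}$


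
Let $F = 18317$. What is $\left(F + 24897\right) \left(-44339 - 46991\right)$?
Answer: $-3946734620$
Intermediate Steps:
$\left(F + 24897\right) \left(-44339 - 46991\right) = \left(18317 + 24897\right) \left(-44339 - 46991\right) = 43214 \left(-91330\right) = -3946734620$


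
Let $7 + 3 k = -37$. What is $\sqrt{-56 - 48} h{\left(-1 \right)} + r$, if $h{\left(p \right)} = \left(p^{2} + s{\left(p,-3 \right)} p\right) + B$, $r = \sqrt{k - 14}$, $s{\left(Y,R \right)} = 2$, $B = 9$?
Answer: $\frac{i \left(\sqrt{258} + 48 \sqrt{26}\right)}{3} \approx 86.938 i$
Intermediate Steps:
$k = - \frac{44}{3}$ ($k = - \frac{7}{3} + \frac{1}{3} \left(-37\right) = - \frac{7}{3} - \frac{37}{3} = - \frac{44}{3} \approx -14.667$)
$r = \frac{i \sqrt{258}}{3}$ ($r = \sqrt{- \frac{44}{3} - 14} = \sqrt{- \frac{86}{3}} = \frac{i \sqrt{258}}{3} \approx 5.3541 i$)
$h{\left(p \right)} = 9 + p^{2} + 2 p$ ($h{\left(p \right)} = \left(p^{2} + 2 p\right) + 9 = 9 + p^{2} + 2 p$)
$\sqrt{-56 - 48} h{\left(-1 \right)} + r = \sqrt{-56 - 48} \left(9 + \left(-1\right)^{2} + 2 \left(-1\right)\right) + \frac{i \sqrt{258}}{3} = \sqrt{-104} \left(9 + 1 - 2\right) + \frac{i \sqrt{258}}{3} = 2 i \sqrt{26} \cdot 8 + \frac{i \sqrt{258}}{3} = 16 i \sqrt{26} + \frac{i \sqrt{258}}{3}$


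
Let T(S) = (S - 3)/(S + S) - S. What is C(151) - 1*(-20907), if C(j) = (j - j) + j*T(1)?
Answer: 20605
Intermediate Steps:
T(S) = -S + (-3 + S)/(2*S) (T(S) = (-3 + S)/((2*S)) - S = (-3 + S)*(1/(2*S)) - S = (-3 + S)/(2*S) - S = -S + (-3 + S)/(2*S))
C(j) = -2*j (C(j) = (j - j) + j*(1/2 - 1*1 - 3/2/1) = 0 + j*(1/2 - 1 - 3/2*1) = 0 + j*(1/2 - 1 - 3/2) = 0 + j*(-2) = 0 - 2*j = -2*j)
C(151) - 1*(-20907) = -2*151 - 1*(-20907) = -302 + 20907 = 20605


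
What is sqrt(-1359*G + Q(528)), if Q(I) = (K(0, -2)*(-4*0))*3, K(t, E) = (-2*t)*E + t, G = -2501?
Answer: 3*sqrt(377651) ≈ 1843.6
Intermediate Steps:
K(t, E) = t - 2*E*t (K(t, E) = -2*E*t + t = t - 2*E*t)
Q(I) = 0 (Q(I) = ((0*(1 - 2*(-2)))*(-4*0))*3 = ((0*(1 + 4))*0)*3 = ((0*5)*0)*3 = (0*0)*3 = 0*3 = 0)
sqrt(-1359*G + Q(528)) = sqrt(-1359*(-2501) + 0) = sqrt(3398859 + 0) = sqrt(3398859) = 3*sqrt(377651)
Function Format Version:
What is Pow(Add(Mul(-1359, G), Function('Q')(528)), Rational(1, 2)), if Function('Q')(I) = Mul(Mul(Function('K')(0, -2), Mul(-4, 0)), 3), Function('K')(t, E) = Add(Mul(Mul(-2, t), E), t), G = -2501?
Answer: Mul(3, Pow(377651, Rational(1, 2))) ≈ 1843.6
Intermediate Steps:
Function('K')(t, E) = Add(t, Mul(-2, E, t)) (Function('K')(t, E) = Add(Mul(-2, E, t), t) = Add(t, Mul(-2, E, t)))
Function('Q')(I) = 0 (Function('Q')(I) = Mul(Mul(Mul(0, Add(1, Mul(-2, -2))), Mul(-4, 0)), 3) = Mul(Mul(Mul(0, Add(1, 4)), 0), 3) = Mul(Mul(Mul(0, 5), 0), 3) = Mul(Mul(0, 0), 3) = Mul(0, 3) = 0)
Pow(Add(Mul(-1359, G), Function('Q')(528)), Rational(1, 2)) = Pow(Add(Mul(-1359, -2501), 0), Rational(1, 2)) = Pow(Add(3398859, 0), Rational(1, 2)) = Pow(3398859, Rational(1, 2)) = Mul(3, Pow(377651, Rational(1, 2)))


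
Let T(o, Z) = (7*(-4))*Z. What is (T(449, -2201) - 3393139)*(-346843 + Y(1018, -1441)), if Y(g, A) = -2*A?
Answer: 1145909855071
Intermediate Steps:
T(o, Z) = -28*Z
(T(449, -2201) - 3393139)*(-346843 + Y(1018, -1441)) = (-28*(-2201) - 3393139)*(-346843 - 2*(-1441)) = (61628 - 3393139)*(-346843 + 2882) = -3331511*(-343961) = 1145909855071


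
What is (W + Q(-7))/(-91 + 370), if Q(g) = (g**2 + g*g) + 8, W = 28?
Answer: 134/279 ≈ 0.48029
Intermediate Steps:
Q(g) = 8 + 2*g**2 (Q(g) = (g**2 + g**2) + 8 = 2*g**2 + 8 = 8 + 2*g**2)
(W + Q(-7))/(-91 + 370) = (28 + (8 + 2*(-7)**2))/(-91 + 370) = (28 + (8 + 2*49))/279 = (28 + (8 + 98))*(1/279) = (28 + 106)*(1/279) = 134*(1/279) = 134/279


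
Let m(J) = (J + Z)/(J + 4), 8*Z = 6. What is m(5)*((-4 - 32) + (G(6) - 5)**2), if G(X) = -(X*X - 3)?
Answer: 8096/9 ≈ 899.56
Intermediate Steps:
Z = 3/4 (Z = (1/8)*6 = 3/4 ≈ 0.75000)
G(X) = 3 - X**2 (G(X) = -(X**2 - 3) = -(-3 + X**2) = 3 - X**2)
m(J) = (3/4 + J)/(4 + J) (m(J) = (J + 3/4)/(J + 4) = (3/4 + J)/(4 + J))
m(5)*((-4 - 32) + (G(6) - 5)**2) = ((3/4 + 5)/(4 + 5))*((-4 - 32) + ((3 - 1*6**2) - 5)**2) = ((23/4)/9)*(-36 + ((3 - 1*36) - 5)**2) = ((1/9)*(23/4))*(-36 + ((3 - 36) - 5)**2) = 23*(-36 + (-33 - 5)**2)/36 = 23*(-36 + (-38)**2)/36 = 23*(-36 + 1444)/36 = (23/36)*1408 = 8096/9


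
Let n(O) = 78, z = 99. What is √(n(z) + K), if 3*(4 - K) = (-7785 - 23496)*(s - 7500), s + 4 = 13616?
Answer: √63729906 ≈ 7983.1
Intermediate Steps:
s = 13612 (s = -4 + 13616 = 13612)
K = 63729828 (K = 4 - (-7785 - 23496)*(13612 - 7500)/3 = 4 - (-10427)*6112 = 4 - ⅓*(-191189472) = 4 + 63729824 = 63729828)
√(n(z) + K) = √(78 + 63729828) = √63729906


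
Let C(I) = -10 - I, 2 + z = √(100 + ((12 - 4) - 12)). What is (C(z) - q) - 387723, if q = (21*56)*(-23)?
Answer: -360683 - 4*√6 ≈ -3.6069e+5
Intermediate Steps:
q = -27048 (q = 1176*(-23) = -27048)
z = -2 + 4*√6 (z = -2 + √(100 + ((12 - 4) - 12)) = -2 + √(100 + (8 - 12)) = -2 + √(100 - 4) = -2 + √96 = -2 + 4*√6 ≈ 7.7980)
(C(z) - q) - 387723 = ((-10 - (-2 + 4*√6)) - 1*(-27048)) - 387723 = ((-10 + (2 - 4*√6)) + 27048) - 387723 = ((-8 - 4*√6) + 27048) - 387723 = (27040 - 4*√6) - 387723 = -360683 - 4*√6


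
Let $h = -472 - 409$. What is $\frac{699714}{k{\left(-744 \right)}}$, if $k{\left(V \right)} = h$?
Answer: $- \frac{699714}{881} \approx -794.23$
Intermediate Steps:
$h = -881$ ($h = -472 - 409 = -881$)
$k{\left(V \right)} = -881$
$\frac{699714}{k{\left(-744 \right)}} = \frac{699714}{-881} = 699714 \left(- \frac{1}{881}\right) = - \frac{699714}{881}$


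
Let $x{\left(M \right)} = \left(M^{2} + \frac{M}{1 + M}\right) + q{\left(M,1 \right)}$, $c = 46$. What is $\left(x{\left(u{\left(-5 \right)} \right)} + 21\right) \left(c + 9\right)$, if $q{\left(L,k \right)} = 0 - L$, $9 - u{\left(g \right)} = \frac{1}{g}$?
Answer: $\frac{1365221}{255} \approx 5353.8$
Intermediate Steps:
$u{\left(g \right)} = 9 - \frac{1}{g}$
$q{\left(L,k \right)} = - L$
$x{\left(M \right)} = M^{2} - M + \frac{M}{1 + M}$ ($x{\left(M \right)} = \left(M^{2} + \frac{M}{1 + M}\right) - M = M^{2} - M + \frac{M}{1 + M}$)
$\left(x{\left(u{\left(-5 \right)} \right)} + 21\right) \left(c + 9\right) = \left(\frac{\left(9 - \frac{1}{-5}\right)^{3}}{1 + \left(9 - \frac{1}{-5}\right)} + 21\right) \left(46 + 9\right) = \left(\frac{\left(9 - - \frac{1}{5}\right)^{3}}{1 + \left(9 - - \frac{1}{5}\right)} + 21\right) 55 = \left(\frac{\left(9 + \frac{1}{5}\right)^{3}}{1 + \left(9 + \frac{1}{5}\right)} + 21\right) 55 = \left(\frac{\left(\frac{46}{5}\right)^{3}}{1 + \frac{46}{5}} + 21\right) 55 = \left(\frac{97336}{125 \cdot \frac{51}{5}} + 21\right) 55 = \left(\frac{97336}{125} \cdot \frac{5}{51} + 21\right) 55 = \left(\frac{97336}{1275} + 21\right) 55 = \frac{124111}{1275} \cdot 55 = \frac{1365221}{255}$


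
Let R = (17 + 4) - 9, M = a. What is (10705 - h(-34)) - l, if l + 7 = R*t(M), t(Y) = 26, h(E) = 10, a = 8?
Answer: 10390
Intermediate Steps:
M = 8
R = 12 (R = 21 - 9 = 12)
l = 305 (l = -7 + 12*26 = -7 + 312 = 305)
(10705 - h(-34)) - l = (10705 - 1*10) - 1*305 = (10705 - 10) - 305 = 10695 - 305 = 10390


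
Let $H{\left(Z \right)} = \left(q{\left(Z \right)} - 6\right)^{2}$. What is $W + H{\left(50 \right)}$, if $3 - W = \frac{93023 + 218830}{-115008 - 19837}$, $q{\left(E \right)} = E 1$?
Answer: $\frac{261776308}{134845} \approx 1941.3$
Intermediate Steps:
$q{\left(E \right)} = E$
$W = \frac{716388}{134845}$ ($W = 3 - \frac{93023 + 218830}{-115008 - 19837} = 3 - \frac{311853}{-134845} = 3 - 311853 \left(- \frac{1}{134845}\right) = 3 - - \frac{311853}{134845} = 3 + \frac{311853}{134845} = \frac{716388}{134845} \approx 5.3127$)
$H{\left(Z \right)} = \left(-6 + Z\right)^{2}$ ($H{\left(Z \right)} = \left(Z - 6\right)^{2} = \left(-6 + Z\right)^{2}$)
$W + H{\left(50 \right)} = \frac{716388}{134845} + \left(-6 + 50\right)^{2} = \frac{716388}{134845} + 44^{2} = \frac{716388}{134845} + 1936 = \frac{261776308}{134845}$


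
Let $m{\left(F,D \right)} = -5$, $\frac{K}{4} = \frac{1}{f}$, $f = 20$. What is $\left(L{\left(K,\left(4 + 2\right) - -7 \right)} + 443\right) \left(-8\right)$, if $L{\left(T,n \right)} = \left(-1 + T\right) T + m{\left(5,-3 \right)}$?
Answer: $- \frac{87568}{25} \approx -3502.7$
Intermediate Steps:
$K = \frac{1}{5}$ ($K = \frac{4}{20} = 4 \cdot \frac{1}{20} = \frac{1}{5} \approx 0.2$)
$L{\left(T,n \right)} = -5 + T \left(-1 + T\right)$ ($L{\left(T,n \right)} = \left(-1 + T\right) T - 5 = T \left(-1 + T\right) - 5 = -5 + T \left(-1 + T\right)$)
$\left(L{\left(K,\left(4 + 2\right) - -7 \right)} + 443\right) \left(-8\right) = \left(\left(-5 + \left(\frac{1}{5}\right)^{2} - \frac{1}{5}\right) + 443\right) \left(-8\right) = \left(\left(-5 + \frac{1}{25} - \frac{1}{5}\right) + 443\right) \left(-8\right) = \left(- \frac{129}{25} + 443\right) \left(-8\right) = \frac{10946}{25} \left(-8\right) = - \frac{87568}{25}$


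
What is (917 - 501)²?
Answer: 173056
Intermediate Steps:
(917 - 501)² = 416² = 173056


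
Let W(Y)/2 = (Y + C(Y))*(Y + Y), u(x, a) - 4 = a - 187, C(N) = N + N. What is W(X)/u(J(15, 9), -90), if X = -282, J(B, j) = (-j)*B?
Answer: -318096/91 ≈ -3495.6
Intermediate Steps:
C(N) = 2*N
J(B, j) = -B*j
u(x, a) = -183 + a (u(x, a) = 4 + (a - 187) = 4 + (-187 + a) = -183 + a)
W(Y) = 12*Y**2 (W(Y) = 2*((Y + 2*Y)*(Y + Y)) = 2*((3*Y)*(2*Y)) = 2*(6*Y**2) = 12*Y**2)
W(X)/u(J(15, 9), -90) = (12*(-282)**2)/(-183 - 90) = (12*79524)/(-273) = 954288*(-1/273) = -318096/91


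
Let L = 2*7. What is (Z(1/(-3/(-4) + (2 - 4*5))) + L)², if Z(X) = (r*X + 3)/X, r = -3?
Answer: 26569/16 ≈ 1660.6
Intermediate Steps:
Z(X) = (3 - 3*X)/X (Z(X) = (-3*X + 3)/X = (3 - 3*X)/X)
L = 14
(Z(1/(-3/(-4) + (2 - 4*5))) + L)² = ((-3 + 3/(1/(-3/(-4) + (2 - 4*5)))) + 14)² = ((-3 + 3/(1/(-3*(-¼) + (2 - 20)))) + 14)² = ((-3 + 3/(1/(¾ - 18))) + 14)² = ((-3 + 3/(1/(-69/4))) + 14)² = ((-3 + 3/(-4/69)) + 14)² = ((-3 + 3*(-69/4)) + 14)² = ((-3 - 207/4) + 14)² = (-219/4 + 14)² = (-163/4)² = 26569/16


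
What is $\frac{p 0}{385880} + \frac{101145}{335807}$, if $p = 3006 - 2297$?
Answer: $\frac{101145}{335807} \approx 0.3012$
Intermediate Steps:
$p = 709$
$\frac{p 0}{385880} + \frac{101145}{335807} = \frac{709 \cdot 0}{385880} + \frac{101145}{335807} = 0 \cdot \frac{1}{385880} + 101145 \cdot \frac{1}{335807} = 0 + \frac{101145}{335807} = \frac{101145}{335807}$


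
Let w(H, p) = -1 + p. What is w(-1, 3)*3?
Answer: 6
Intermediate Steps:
w(-1, 3)*3 = (-1 + 3)*3 = 2*3 = 6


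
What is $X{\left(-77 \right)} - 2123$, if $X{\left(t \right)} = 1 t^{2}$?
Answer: $3806$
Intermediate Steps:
$X{\left(t \right)} = t^{2}$
$X{\left(-77 \right)} - 2123 = \left(-77\right)^{2} - 2123 = 5929 - 2123 = 3806$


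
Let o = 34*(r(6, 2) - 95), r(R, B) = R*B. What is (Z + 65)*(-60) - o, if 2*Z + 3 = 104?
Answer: -4108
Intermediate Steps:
Z = 101/2 (Z = -3/2 + (½)*104 = -3/2 + 52 = 101/2 ≈ 50.500)
r(R, B) = B*R
o = -2822 (o = 34*(2*6 - 95) = 34*(12 - 95) = 34*(-83) = -2822)
(Z + 65)*(-60) - o = (101/2 + 65)*(-60) - 1*(-2822) = (231/2)*(-60) + 2822 = -6930 + 2822 = -4108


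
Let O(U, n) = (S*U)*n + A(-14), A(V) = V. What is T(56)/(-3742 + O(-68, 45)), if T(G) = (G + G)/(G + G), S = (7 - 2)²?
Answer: -1/80256 ≈ -1.2460e-5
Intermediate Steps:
S = 25 (S = 5² = 25)
O(U, n) = -14 + 25*U*n (O(U, n) = (25*U)*n - 14 = 25*U*n - 14 = -14 + 25*U*n)
T(G) = 1 (T(G) = (2*G)/((2*G)) = (2*G)*(1/(2*G)) = 1)
T(56)/(-3742 + O(-68, 45)) = 1/(-3742 + (-14 + 25*(-68)*45)) = 1/(-3742 + (-14 - 76500)) = 1/(-3742 - 76514) = 1/(-80256) = 1*(-1/80256) = -1/80256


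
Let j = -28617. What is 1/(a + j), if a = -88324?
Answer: -1/116941 ≈ -8.5513e-6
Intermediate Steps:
1/(a + j) = 1/(-88324 - 28617) = 1/(-116941) = -1/116941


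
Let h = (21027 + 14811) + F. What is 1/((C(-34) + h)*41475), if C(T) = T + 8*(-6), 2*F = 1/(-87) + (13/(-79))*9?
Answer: 29/43005525325 ≈ 6.7433e-10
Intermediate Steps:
F = -5129/6873 (F = (1/(-87) + (13/(-79))*9)/2 = (-1/87 + (13*(-1/79))*9)/2 = (-1/87 - 13/79*9)/2 = (-1/87 - 117/79)/2 = (½)*(-10258/6873) = -5129/6873 ≈ -0.74625)
h = 246309445/6873 (h = (21027 + 14811) - 5129/6873 = 35838 - 5129/6873 = 246309445/6873 ≈ 35837.)
C(T) = -48 + T (C(T) = T - 48 = -48 + T)
1/((C(-34) + h)*41475) = 1/(((-48 - 34) + 246309445/6873)*41475) = (1/41475)/(-82 + 246309445/6873) = (1/41475)/(245745859/6873) = (6873/245745859)*(1/41475) = 29/43005525325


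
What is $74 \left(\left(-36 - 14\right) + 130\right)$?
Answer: $5920$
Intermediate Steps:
$74 \left(\left(-36 - 14\right) + 130\right) = 74 \left(-50 + 130\right) = 74 \cdot 80 = 5920$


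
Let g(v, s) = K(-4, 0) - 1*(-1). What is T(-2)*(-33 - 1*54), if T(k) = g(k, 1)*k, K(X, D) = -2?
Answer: -174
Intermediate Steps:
g(v, s) = -1 (g(v, s) = -2 - 1*(-1) = -2 + 1 = -1)
T(k) = -k
T(-2)*(-33 - 1*54) = (-1*(-2))*(-33 - 1*54) = 2*(-33 - 54) = 2*(-87) = -174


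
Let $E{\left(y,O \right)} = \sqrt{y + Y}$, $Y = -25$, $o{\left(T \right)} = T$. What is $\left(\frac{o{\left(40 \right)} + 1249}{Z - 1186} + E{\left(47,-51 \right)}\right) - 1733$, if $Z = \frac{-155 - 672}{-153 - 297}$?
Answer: $- \frac{924048959}{532873} + \sqrt{22} \approx -1729.4$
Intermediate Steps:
$Z = \frac{827}{450}$ ($Z = - \frac{827}{-450} = \left(-827\right) \left(- \frac{1}{450}\right) = \frac{827}{450} \approx 1.8378$)
$E{\left(y,O \right)} = \sqrt{-25 + y}$ ($E{\left(y,O \right)} = \sqrt{y - 25} = \sqrt{-25 + y}$)
$\left(\frac{o{\left(40 \right)} + 1249}{Z - 1186} + E{\left(47,-51 \right)}\right) - 1733 = \left(\frac{40 + 1249}{\frac{827}{450} - 1186} + \sqrt{-25 + 47}\right) - 1733 = \left(\frac{1289}{- \frac{532873}{450}} + \sqrt{22}\right) - 1733 = \left(1289 \left(- \frac{450}{532873}\right) + \sqrt{22}\right) - 1733 = \left(- \frac{580050}{532873} + \sqrt{22}\right) - 1733 = - \frac{924048959}{532873} + \sqrt{22}$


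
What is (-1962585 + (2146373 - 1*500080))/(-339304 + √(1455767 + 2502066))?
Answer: 107319140768/115123246583 + 316292*√3957833/115123246583 ≈ 0.93768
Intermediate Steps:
(-1962585 + (2146373 - 1*500080))/(-339304 + √(1455767 + 2502066)) = (-1962585 + (2146373 - 500080))/(-339304 + √3957833) = (-1962585 + 1646293)/(-339304 + √3957833) = -316292/(-339304 + √3957833)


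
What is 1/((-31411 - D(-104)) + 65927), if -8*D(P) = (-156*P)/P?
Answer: 2/68993 ≈ 2.8988e-5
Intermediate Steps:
D(P) = 39/2 (D(P) = -(-156*P)/(8*P) = -1/8*(-156) = 39/2)
1/((-31411 - D(-104)) + 65927) = 1/((-31411 - 1*39/2) + 65927) = 1/((-31411 - 39/2) + 65927) = 1/(-62861/2 + 65927) = 1/(68993/2) = 2/68993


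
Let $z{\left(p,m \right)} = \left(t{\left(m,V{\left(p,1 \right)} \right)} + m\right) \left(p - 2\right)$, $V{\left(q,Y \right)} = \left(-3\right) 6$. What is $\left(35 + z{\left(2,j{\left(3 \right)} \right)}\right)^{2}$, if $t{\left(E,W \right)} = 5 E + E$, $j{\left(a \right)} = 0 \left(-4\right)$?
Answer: $1225$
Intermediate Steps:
$j{\left(a \right)} = 0$
$V{\left(q,Y \right)} = -18$
$t{\left(E,W \right)} = 6 E$
$z{\left(p,m \right)} = 7 m \left(-2 + p\right)$ ($z{\left(p,m \right)} = \left(6 m + m\right) \left(p - 2\right) = 7 m \left(-2 + p\right)$)
$\left(35 + z{\left(2,j{\left(3 \right)} \right)}\right)^{2} = \left(35 + 7 \cdot 0 \left(-2 + 2\right)\right)^{2} = \left(35 + 7 \cdot 0 \cdot 0\right)^{2} = \left(35 + 0\right)^{2} = 35^{2} = 1225$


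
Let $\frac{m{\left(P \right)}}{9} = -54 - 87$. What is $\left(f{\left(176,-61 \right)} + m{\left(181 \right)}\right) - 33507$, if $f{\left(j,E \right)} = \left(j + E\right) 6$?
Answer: $-34086$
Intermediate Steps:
$f{\left(j,E \right)} = 6 E + 6 j$ ($f{\left(j,E \right)} = \left(E + j\right) 6 = 6 E + 6 j$)
$m{\left(P \right)} = -1269$ ($m{\left(P \right)} = 9 \left(-54 - 87\right) = 9 \left(-141\right) = -1269$)
$\left(f{\left(176,-61 \right)} + m{\left(181 \right)}\right) - 33507 = \left(\left(6 \left(-61\right) + 6 \cdot 176\right) - 1269\right) - 33507 = \left(\left(-366 + 1056\right) - 1269\right) - 33507 = \left(690 - 1269\right) - 33507 = -579 - 33507 = -34086$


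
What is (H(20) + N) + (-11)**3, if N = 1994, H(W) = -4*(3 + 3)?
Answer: 639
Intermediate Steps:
H(W) = -24 (H(W) = -4*6 = -24)
(H(20) + N) + (-11)**3 = (-24 + 1994) + (-11)**3 = 1970 - 1331 = 639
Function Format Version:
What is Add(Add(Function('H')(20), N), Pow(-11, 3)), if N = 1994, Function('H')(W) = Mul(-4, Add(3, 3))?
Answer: 639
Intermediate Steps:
Function('H')(W) = -24 (Function('H')(W) = Mul(-4, 6) = -24)
Add(Add(Function('H')(20), N), Pow(-11, 3)) = Add(Add(-24, 1994), Pow(-11, 3)) = Add(1970, -1331) = 639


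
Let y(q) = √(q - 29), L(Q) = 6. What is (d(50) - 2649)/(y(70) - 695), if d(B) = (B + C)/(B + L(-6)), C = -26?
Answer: 3221325/845222 + 4635*√41/845222 ≈ 3.8463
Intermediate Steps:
y(q) = √(-29 + q)
d(B) = (-26 + B)/(6 + B) (d(B) = (B - 26)/(B + 6) = (-26 + B)/(6 + B))
(d(50) - 2649)/(y(70) - 695) = ((-26 + 50)/(6 + 50) - 2649)/(√(-29 + 70) - 695) = (24/56 - 2649)/(√41 - 695) = ((1/56)*24 - 2649)/(-695 + √41) = (3/7 - 2649)/(-695 + √41) = -18540/(7*(-695 + √41))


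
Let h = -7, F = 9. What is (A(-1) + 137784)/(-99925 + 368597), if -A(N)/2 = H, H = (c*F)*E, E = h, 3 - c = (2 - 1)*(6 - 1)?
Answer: 34383/67168 ≈ 0.51190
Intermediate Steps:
c = -2 (c = 3 - (2 - 1)*(6 - 1) = 3 - 5 = -2)
E = -7
H = 126 (H = -2*9*(-7) = -18*(-7) = 126)
A(N) = -252 (A(N) = -2*126 = -252)
(A(-1) + 137784)/(-99925 + 368597) = (-252 + 137784)/(-99925 + 368597) = 137532/268672 = 137532*(1/268672) = 34383/67168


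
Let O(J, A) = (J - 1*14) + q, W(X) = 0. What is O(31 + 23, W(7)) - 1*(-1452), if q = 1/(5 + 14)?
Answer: 28349/19 ≈ 1492.1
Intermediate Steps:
q = 1/19 ≈ 0.052632
O(J, A) = -265/19 + J (O(J, A) = (J - 1*14) + 1/19 = (J - 14) + 1/19 = (-14 + J) + 1/19 = -265/19 + J)
O(31 + 23, W(7)) - 1*(-1452) = (-265/19 + (31 + 23)) - 1*(-1452) = (-265/19 + 54) + 1452 = 761/19 + 1452 = 28349/19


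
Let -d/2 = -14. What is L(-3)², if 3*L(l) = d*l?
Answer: 784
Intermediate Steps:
d = 28 (d = -2*(-14) = 28)
L(l) = 28*l/3 (L(l) = (28*l)/3 = 28*l/3)
L(-3)² = ((28/3)*(-3))² = (-28)² = 784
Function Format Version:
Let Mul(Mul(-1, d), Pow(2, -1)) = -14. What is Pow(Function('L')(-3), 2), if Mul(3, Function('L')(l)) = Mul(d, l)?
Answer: 784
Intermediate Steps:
d = 28 (d = Mul(-2, -14) = 28)
Function('L')(l) = Mul(Rational(28, 3), l) (Function('L')(l) = Mul(Rational(1, 3), Mul(28, l)) = Mul(Rational(28, 3), l))
Pow(Function('L')(-3), 2) = Pow(Mul(Rational(28, 3), -3), 2) = Pow(-28, 2) = 784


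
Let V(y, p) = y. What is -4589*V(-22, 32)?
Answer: 100958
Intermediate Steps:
-4589*V(-22, 32) = -4589*(-22) = 100958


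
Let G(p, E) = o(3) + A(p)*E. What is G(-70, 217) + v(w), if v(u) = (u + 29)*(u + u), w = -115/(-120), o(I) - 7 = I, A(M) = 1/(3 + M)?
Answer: 1238443/19296 ≈ 64.181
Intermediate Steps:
o(I) = 7 + I
G(p, E) = 10 + E/(3 + p) (G(p, E) = (7 + 3) + E/(3 + p) = 10 + E/(3 + p))
w = 23/24 (w = -115*(-1/120) = 23/24 ≈ 0.95833)
v(u) = 2*u*(29 + u) (v(u) = (29 + u)*(2*u) = 2*u*(29 + u))
G(-70, 217) + v(w) = (30 + 217 + 10*(-70))/(3 - 70) + 2*(23/24)*(29 + 23/24) = (30 + 217 - 700)/(-67) + 2*(23/24)*(719/24) = -1/67*(-453) + 16537/288 = 453/67 + 16537/288 = 1238443/19296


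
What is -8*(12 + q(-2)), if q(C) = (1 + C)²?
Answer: -104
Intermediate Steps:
-8*(12 + q(-2)) = -8*(12 + (1 - 2)²) = -8*(12 + (-1)²) = -8*(12 + 1) = -8*13 = -104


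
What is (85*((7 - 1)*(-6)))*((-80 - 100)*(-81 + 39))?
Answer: -23133600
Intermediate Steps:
(85*((7 - 1)*(-6)))*((-80 - 100)*(-81 + 39)) = (85*(6*(-6)))*(-180*(-42)) = (85*(-36))*7560 = -3060*7560 = -23133600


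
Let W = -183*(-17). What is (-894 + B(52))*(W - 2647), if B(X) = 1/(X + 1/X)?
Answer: -1122053152/2705 ≈ -4.1481e+5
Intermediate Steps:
W = 3111
(-894 + B(52))*(W - 2647) = (-894 + 52/(1 + 52**2))*(3111 - 2647) = (-894 + 52/(1 + 2704))*464 = (-894 + 52/2705)*464 = -2418218/2705*464 = -1122053152/2705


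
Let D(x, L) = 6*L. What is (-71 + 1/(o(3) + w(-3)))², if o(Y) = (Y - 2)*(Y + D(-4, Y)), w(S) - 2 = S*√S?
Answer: 9*(77248*√3 + 280813*I)/(2*(69*√3 + 251*I)) ≈ 5035.1 - 1.3263*I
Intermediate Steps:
w(S) = 2 + S^(3/2) (w(S) = 2 + S*√S = 2 + S^(3/2))
o(Y) = 7*Y*(-2 + Y) (o(Y) = (Y - 2)*(Y + 6*Y) = (-2 + Y)*(7*Y) = 7*Y*(-2 + Y))
(-71 + 1/(o(3) + w(-3)))² = (-71 + 1/(7*3*(-2 + 3) + (2 + (-3)^(3/2))))² = (-71 + 1/(7*3*1 + (2 - 3*I*√3)))² = (-71 + 1/(21 + (2 - 3*I*√3)))² = (-71 + 1/(23 - 3*I*√3))²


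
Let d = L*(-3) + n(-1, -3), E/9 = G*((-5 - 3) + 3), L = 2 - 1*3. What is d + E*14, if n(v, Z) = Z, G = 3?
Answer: -1890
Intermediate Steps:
L = -1 (L = 2 - 3 = -1)
E = -135 (E = 9*(3*((-5 - 3) + 3)) = 9*(3*(-8 + 3)) = 9*(3*(-5)) = 9*(-15) = -135)
d = 0 (d = -1*(-3) - 3 = 3 - 3 = 0)
d + E*14 = 0 - 135*14 = 0 - 1890 = -1890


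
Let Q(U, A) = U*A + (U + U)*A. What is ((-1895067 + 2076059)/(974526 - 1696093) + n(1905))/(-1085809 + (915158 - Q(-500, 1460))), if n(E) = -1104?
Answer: -113827280/208156514269 ≈ -0.00054684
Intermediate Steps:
Q(U, A) = 3*A*U (Q(U, A) = A*U + (2*U)*A = A*U + 2*A*U = 3*A*U)
((-1895067 + 2076059)/(974526 - 1696093) + n(1905))/(-1085809 + (915158 - Q(-500, 1460))) = ((-1895067 + 2076059)/(974526 - 1696093) - 1104)/(-1085809 + (915158 - 3*1460*(-500))) = (180992/(-721567) - 1104)/(-1085809 + (915158 - 1*(-2190000))) = (180992*(-1/721567) - 1104)/(-1085809 + (915158 + 2190000)) = (-25856/103081 - 1104)/(-1085809 + 3105158) = -113827280/103081/2019349 = -113827280/103081*1/2019349 = -113827280/208156514269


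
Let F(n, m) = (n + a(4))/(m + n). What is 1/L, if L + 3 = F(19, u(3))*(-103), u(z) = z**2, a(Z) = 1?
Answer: -7/536 ≈ -0.013060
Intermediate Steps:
F(n, m) = (1 + n)/(m + n) (F(n, m) = (n + 1)/(m + n) = (1 + n)/(m + n))
L = -536/7 (L = -3 + ((1 + 19)/(3**2 + 19))*(-103) = -3 + (20/(9 + 19))*(-103) = -3 + (20/28)*(-103) = -3 + ((1/28)*20)*(-103) = -3 + (5/7)*(-103) = -3 - 515/7 = -536/7 ≈ -76.571)
1/L = 1/(-536/7) = -7/536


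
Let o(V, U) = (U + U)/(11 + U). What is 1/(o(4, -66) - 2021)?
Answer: -5/10093 ≈ -0.00049539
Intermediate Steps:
o(V, U) = 2*U/(11 + U) (o(V, U) = (2*U)/(11 + U) = 2*U/(11 + U))
1/(o(4, -66) - 2021) = 1/(2*(-66)/(11 - 66) - 2021) = 1/(2*(-66)/(-55) - 2021) = 1/(2*(-66)*(-1/55) - 2021) = 1/(12/5 - 2021) = 1/(-10093/5) = -5/10093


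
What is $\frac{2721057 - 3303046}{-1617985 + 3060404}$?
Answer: $- \frac{581989}{1442419} \approx -0.40348$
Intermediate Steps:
$\frac{2721057 - 3303046}{-1617985 + 3060404} = - \frac{581989}{1442419}$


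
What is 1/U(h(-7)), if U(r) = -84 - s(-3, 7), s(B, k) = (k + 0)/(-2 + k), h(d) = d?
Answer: -5/427 ≈ -0.011710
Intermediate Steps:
s(B, k) = k/(-2 + k)
U(r) = -427/5 (U(r) = -84 - 7/(-2 + 7) = -84 - 7/5 = -427/5)
1/U(h(-7)) = 1/(-427/5) = -5/427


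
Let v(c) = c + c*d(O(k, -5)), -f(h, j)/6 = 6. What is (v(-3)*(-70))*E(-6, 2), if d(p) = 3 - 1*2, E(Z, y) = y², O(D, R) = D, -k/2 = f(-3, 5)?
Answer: 1680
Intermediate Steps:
f(h, j) = -36 (f(h, j) = -6*6 = -36)
k = 72 (k = -2*(-36) = 72)
d(p) = 1 (d(p) = 3 - 2 = 1)
v(c) = 2*c (v(c) = c + c*1 = c + c = 2*c)
(v(-3)*(-70))*E(-6, 2) = ((2*(-3))*(-70))*2² = -6*(-70)*4 = 420*4 = 1680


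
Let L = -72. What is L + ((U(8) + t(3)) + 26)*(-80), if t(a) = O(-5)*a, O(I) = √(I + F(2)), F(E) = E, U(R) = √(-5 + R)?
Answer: -2152 - √3*(80 + 240*I) ≈ -2290.6 - 415.69*I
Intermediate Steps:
O(I) = √(2 + I) (O(I) = √(I + 2) = √(2 + I))
t(a) = I*a*√3 (t(a) = √(2 - 5)*a = √(-3)*a = (I*√3)*a = I*a*√3)
L + ((U(8) + t(3)) + 26)*(-80) = -72 + ((√(-5 + 8) + I*3*√3) + 26)*(-80) = -72 + ((√3 + 3*I*√3) + 26)*(-80) = -72 + (26 + √3 + 3*I*√3)*(-80) = -72 + (-2080 - 80*√3 - 240*I*√3) = -2152 - 80*√3 - 240*I*√3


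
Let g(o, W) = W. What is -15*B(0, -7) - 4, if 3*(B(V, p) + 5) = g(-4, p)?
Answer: 106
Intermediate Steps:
B(V, p) = -5 + p/3
-15*B(0, -7) - 4 = -15*(-5 + (⅓)*(-7)) - 4 = -15*(-5 - 7/3) - 4 = -15*(-22/3) - 4 = 110 - 4 = 106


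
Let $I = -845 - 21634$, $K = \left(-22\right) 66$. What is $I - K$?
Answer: $-21027$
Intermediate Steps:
$K = -1452$
$I = -22479$ ($I = -845 - 21634 = -22479$)
$I - K = -22479 - -1452 = -22479 + 1452 = -21027$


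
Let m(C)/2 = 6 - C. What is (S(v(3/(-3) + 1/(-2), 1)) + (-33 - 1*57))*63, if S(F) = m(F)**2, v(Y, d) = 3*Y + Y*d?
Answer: 30618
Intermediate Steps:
m(C) = 12 - 2*C (m(C) = 2*(6 - C) = 12 - 2*C)
S(F) = (12 - 2*F)**2
(S(v(3/(-3) + 1/(-2), 1)) + (-33 - 1*57))*63 = (4*(-6 + (3/(-3) + 1/(-2))*(3 + 1))**2 + (-33 - 1*57))*63 = (4*(-6 + (3*(-1/3) + 1*(-1/2))*4)**2 + (-33 - 57))*63 = (4*(-6 + (-1 - 1/2)*4)**2 - 90)*63 = (4*(-6 - 3/2*4)**2 - 90)*63 = (4*(-6 - 6)**2 - 90)*63 = (4*(-12)**2 - 90)*63 = (4*144 - 90)*63 = (576 - 90)*63 = 486*63 = 30618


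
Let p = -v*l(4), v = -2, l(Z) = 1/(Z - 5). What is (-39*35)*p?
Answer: 2730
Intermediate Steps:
l(Z) = 1/(-5 + Z)
p = -2 (p = -(-2)/(-5 + 4) = -(-2)/(-1) = -(-2)*(-1) = -1*2 = -2)
(-39*35)*p = -39*35*(-2) = -1365*(-2) = 2730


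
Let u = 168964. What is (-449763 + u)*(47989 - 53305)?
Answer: 1492727484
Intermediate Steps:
(-449763 + u)*(47989 - 53305) = (-449763 + 168964)*(47989 - 53305) = -280799*(-5316) = 1492727484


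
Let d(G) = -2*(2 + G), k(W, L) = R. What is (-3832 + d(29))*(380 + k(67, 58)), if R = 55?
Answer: -1693890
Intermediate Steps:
k(W, L) = 55
d(G) = -4 - 2*G
(-3832 + d(29))*(380 + k(67, 58)) = (-3832 + (-4 - 2*29))*(380 + 55) = (-3832 + (-4 - 58))*435 = (-3832 - 62)*435 = -3894*435 = -1693890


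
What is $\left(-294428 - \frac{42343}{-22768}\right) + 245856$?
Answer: $- \frac{1105844953}{22768} \approx -48570.0$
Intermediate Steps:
$\left(-294428 - \frac{42343}{-22768}\right) + 245856 = \left(-294428 - - \frac{42343}{22768}\right) + 245856 = \left(-294428 + \frac{42343}{22768}\right) + 245856 = - \frac{6703494361}{22768} + 245856 = - \frac{1105844953}{22768}$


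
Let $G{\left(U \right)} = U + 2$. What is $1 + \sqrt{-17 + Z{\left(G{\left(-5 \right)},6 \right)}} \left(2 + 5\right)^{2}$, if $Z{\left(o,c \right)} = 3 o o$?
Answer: $1 + 49 \sqrt{10} \approx 155.95$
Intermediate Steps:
$G{\left(U \right)} = 2 + U$
$Z{\left(o,c \right)} = 3 o^{2}$
$1 + \sqrt{-17 + Z{\left(G{\left(-5 \right)},6 \right)}} \left(2 + 5\right)^{2} = 1 + \sqrt{-17 + 3 \left(2 - 5\right)^{2}} \left(2 + 5\right)^{2} = 1 + \sqrt{-17 + 3 \left(-3\right)^{2}} \cdot 7^{2} = 1 + \sqrt{-17 + 3 \cdot 9} \cdot 49 = 1 + \sqrt{-17 + 27} \cdot 49 = 1 + \sqrt{10} \cdot 49 = 1 + 49 \sqrt{10}$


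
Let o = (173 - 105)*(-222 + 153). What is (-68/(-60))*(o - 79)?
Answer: -81107/15 ≈ -5407.1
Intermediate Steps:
o = -4692 (o = 68*(-69) = -4692)
(-68/(-60))*(o - 79) = (-68/(-60))*(-4692 - 79) = -68*(-1/60)*(-4771) = (17/15)*(-4771) = -81107/15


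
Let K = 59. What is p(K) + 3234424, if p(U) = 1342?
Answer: 3235766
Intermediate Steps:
p(K) + 3234424 = 1342 + 3234424 = 3235766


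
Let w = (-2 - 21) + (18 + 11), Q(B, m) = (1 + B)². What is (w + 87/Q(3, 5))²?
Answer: 33489/256 ≈ 130.82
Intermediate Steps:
w = 6 (w = -23 + 29 = 6)
(w + 87/Q(3, 5))² = (6 + 87/((1 + 3)²))² = (6 + 87/(4²))² = (6 + 87/16)² = (183/16)² = 33489/256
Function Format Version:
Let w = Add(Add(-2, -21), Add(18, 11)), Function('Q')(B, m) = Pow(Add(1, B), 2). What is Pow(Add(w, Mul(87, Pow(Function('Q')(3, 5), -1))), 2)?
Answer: Rational(33489, 256) ≈ 130.82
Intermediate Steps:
w = 6 (w = Add(-23, 29) = 6)
Pow(Add(w, Mul(87, Pow(Function('Q')(3, 5), -1))), 2) = Pow(Add(6, Mul(87, Pow(Pow(Add(1, 3), 2), -1))), 2) = Pow(Add(6, Mul(87, Pow(Pow(4, 2), -1))), 2) = Pow(Add(6, Mul(87, Pow(16, -1))), 2) = Pow(Add(6, Mul(87, Rational(1, 16))), 2) = Pow(Add(6, Rational(87, 16)), 2) = Pow(Rational(183, 16), 2) = Rational(33489, 256)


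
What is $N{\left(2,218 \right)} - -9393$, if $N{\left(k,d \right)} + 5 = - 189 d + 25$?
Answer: $-31789$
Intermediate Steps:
$N{\left(k,d \right)} = 20 - 189 d$ ($N{\left(k,d \right)} = -5 - \left(-25 + 189 d\right) = 20 - 189 d$)
$N{\left(2,218 \right)} - -9393 = \left(20 - 41202\right) - -9393 = \left(20 - 41202\right) + 9393 = -41182 + 9393 = -31789$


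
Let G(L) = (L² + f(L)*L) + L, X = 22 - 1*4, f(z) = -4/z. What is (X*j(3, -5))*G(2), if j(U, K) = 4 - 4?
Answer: 0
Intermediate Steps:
j(U, K) = 0
X = 18 (X = 22 - 4 = 18)
G(L) = -4 + L + L² (G(L) = (L² + (-4/L)*L) + L = (L² - 4) + L = (-4 + L²) + L = -4 + L + L²)
(X*j(3, -5))*G(2) = (18*0)*(-4 + 2*(1 + 2)) = 0*(-4 + 2*3) = 0*(-4 + 6) = 0*2 = 0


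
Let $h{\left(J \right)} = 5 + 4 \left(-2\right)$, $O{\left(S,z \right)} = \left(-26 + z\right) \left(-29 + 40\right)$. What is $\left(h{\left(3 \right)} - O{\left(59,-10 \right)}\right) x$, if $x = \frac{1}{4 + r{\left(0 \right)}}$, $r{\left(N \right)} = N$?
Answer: $\frac{393}{4} \approx 98.25$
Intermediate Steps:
$O{\left(S,z \right)} = -286 + 11 z$ ($O{\left(S,z \right)} = \left(-26 + z\right) 11 = -286 + 11 z$)
$h{\left(J \right)} = -3$ ($h{\left(J \right)} = 5 - 8 = -3$)
$x = \frac{1}{4}$ ($x = \frac{1}{4 + 0} = \frac{1}{4} \approx 0.25$)
$\left(h{\left(3 \right)} - O{\left(59,-10 \right)}\right) x = \left(-3 - \left(-286 + 11 \left(-10\right)\right)\right) \frac{1}{4} = \left(-3 - \left(-286 - 110\right)\right) \frac{1}{4} = \left(-3 - -396\right) \frac{1}{4} = \left(-3 + 396\right) \frac{1}{4} = 393 \cdot \frac{1}{4} = \frac{393}{4}$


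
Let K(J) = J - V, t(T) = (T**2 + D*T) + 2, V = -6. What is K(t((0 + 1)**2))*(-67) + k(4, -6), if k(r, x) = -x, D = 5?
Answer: -932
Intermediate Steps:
t(T) = 2 + T**2 + 5*T (t(T) = (T**2 + 5*T) + 2 = 2 + T**2 + 5*T)
K(J) = 6 + J (K(J) = J - 1*(-6) = J + 6 = 6 + J)
K(t((0 + 1)**2))*(-67) + k(4, -6) = (6 + (2 + ((0 + 1)**2)**2 + 5*(0 + 1)**2))*(-67) - 1*(-6) = (6 + (2 + (1**2)**2 + 5*1**2))*(-67) + 6 = (6 + (2 + 1**2 + 5*1))*(-67) + 6 = (6 + (2 + 1 + 5))*(-67) + 6 = (6 + 8)*(-67) + 6 = 14*(-67) + 6 = -938 + 6 = -932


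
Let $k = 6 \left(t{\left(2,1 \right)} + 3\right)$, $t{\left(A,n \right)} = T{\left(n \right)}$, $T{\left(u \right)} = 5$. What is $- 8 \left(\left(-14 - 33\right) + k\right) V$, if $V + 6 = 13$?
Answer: $-56$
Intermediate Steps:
$t{\left(A,n \right)} = 5$
$k = 48$ ($k = 6 \left(5 + 3\right) = 6 \cdot 8 = 48$)
$V = 7$ ($V = -6 + 13 = 7$)
$- 8 \left(\left(-14 - 33\right) + k\right) V = - 8 \left(\left(-14 - 33\right) + 48\right) 7 = - 8 \left(-47 + 48\right) 7 = \left(-8\right) 1 \cdot 7 = \left(-8\right) 7 = -56$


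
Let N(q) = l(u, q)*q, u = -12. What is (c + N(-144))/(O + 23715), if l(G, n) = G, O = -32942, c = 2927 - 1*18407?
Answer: 13752/9227 ≈ 1.4904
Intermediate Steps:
c = -15480 (c = 2927 - 18407 = -15480)
N(q) = -12*q
(c + N(-144))/(O + 23715) = (-15480 - 12*(-144))/(-32942 + 23715) = (-15480 + 1728)/(-9227) = -13752*(-1/9227) = 13752/9227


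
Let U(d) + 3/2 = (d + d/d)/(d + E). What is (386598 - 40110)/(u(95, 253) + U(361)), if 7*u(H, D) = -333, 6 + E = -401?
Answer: -111569136/18335 ≈ -6085.0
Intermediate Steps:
E = -407 (E = -6 - 401 = -407)
u(H, D) = -333/7 (u(H, D) = (⅐)*(-333) = -333/7)
U(d) = -3/2 + (1 + d)/(-407 + d) (U(d) = -3/2 + (d + d/d)/(d - 407) = -3/2 + (d + 1)/(-407 + d) = -3/2 + (1 + d)/(-407 + d))
(386598 - 40110)/(u(95, 253) + U(361)) = (386598 - 40110)/(-333/7 + (1223 - 1*361)/(2*(-407 + 361))) = 346488/(-333/7 + (½)*(1223 - 361)/(-46)) = 346488/(-333/7 + (½)*(-1/46)*862) = 346488/(-333/7 - 431/46) = 346488/(-18335/322) = 346488*(-322/18335) = -111569136/18335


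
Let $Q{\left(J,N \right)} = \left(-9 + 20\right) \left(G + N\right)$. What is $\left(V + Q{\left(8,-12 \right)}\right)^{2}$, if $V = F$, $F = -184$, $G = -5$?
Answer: $137641$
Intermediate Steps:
$Q{\left(J,N \right)} = -55 + 11 N$ ($Q{\left(J,N \right)} = \left(-9 + 20\right) \left(-5 + N\right) = 11 \left(-5 + N\right) = -55 + 11 N$)
$V = -184$
$\left(V + Q{\left(8,-12 \right)}\right)^{2} = \left(-184 + \left(-55 + 11 \left(-12\right)\right)\right)^{2} = \left(-184 - 187\right)^{2} = \left(-371\right)^{2} = 137641$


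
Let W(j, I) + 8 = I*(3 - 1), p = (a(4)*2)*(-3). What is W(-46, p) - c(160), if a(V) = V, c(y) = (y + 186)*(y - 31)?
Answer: -44690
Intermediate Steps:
c(y) = (-31 + y)*(186 + y) (c(y) = (186 + y)*(-31 + y) = (-31 + y)*(186 + y))
p = -24 (p = (4*2)*(-3) = 8*(-3) = -24)
W(j, I) = -8 + 2*I (W(j, I) = -8 + I*(3 - 1) = -8 + I*2 = -8 + 2*I)
W(-46, p) - c(160) = (-8 + 2*(-24)) - (-5766 + 160**2 + 155*160) = (-8 - 48) - (-5766 + 25600 + 24800) = -56 - 1*44634 = -56 - 44634 = -44690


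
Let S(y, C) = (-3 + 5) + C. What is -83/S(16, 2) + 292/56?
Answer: -435/28 ≈ -15.536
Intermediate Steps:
S(y, C) = 2 + C
-83/S(16, 2) + 292/56 = -83/(2 + 2) + 292/56 = -83/4 + 292*(1/56) = -83*1/4 + 73/14 = -83/4 + 73/14 = -435/28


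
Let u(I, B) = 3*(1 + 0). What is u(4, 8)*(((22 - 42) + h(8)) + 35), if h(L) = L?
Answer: 69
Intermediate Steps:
u(I, B) = 3 (u(I, B) = 3*1 = 3)
u(4, 8)*(((22 - 42) + h(8)) + 35) = 3*(((22 - 42) + 8) + 35) = 3*((-20 + 8) + 35) = 3*(-12 + 35) = 3*23 = 69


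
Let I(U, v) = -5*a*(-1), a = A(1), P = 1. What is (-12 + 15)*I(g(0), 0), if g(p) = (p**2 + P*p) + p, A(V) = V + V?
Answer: 30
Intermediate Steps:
A(V) = 2*V
a = 2 (a = 2*1 = 2)
g(p) = p**2 + 2*p (g(p) = (p**2 + 1*p) + p = (p**2 + p) + p = (p + p**2) + p = p**2 + 2*p)
I(U, v) = 10 (I(U, v) = -5*2*(-1) = -10*(-1) = 10)
(-12 + 15)*I(g(0), 0) = (-12 + 15)*10 = 3*10 = 30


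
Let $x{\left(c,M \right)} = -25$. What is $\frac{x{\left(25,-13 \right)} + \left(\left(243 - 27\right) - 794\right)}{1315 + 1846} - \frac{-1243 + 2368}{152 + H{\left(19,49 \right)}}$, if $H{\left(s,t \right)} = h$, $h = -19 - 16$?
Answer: $- \frac{402964}{41093} \approx -9.8062$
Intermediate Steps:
$h = -35$
$H{\left(s,t \right)} = -35$
$\frac{x{\left(25,-13 \right)} + \left(\left(243 - 27\right) - 794\right)}{1315 + 1846} - \frac{-1243 + 2368}{152 + H{\left(19,49 \right)}} = \frac{-25 + \left(\left(243 - 27\right) - 794\right)}{1315 + 1846} - \frac{-1243 + 2368}{152 - 35} = \frac{-25 + \left(216 - 794\right)}{3161} - \frac{1125}{117} = \left(-25 - 578\right) \frac{1}{3161} - 1125 \cdot \frac{1}{117} = \left(-603\right) \frac{1}{3161} - \frac{125}{13} = - \frac{603}{3161} - \frac{125}{13} = - \frac{402964}{41093}$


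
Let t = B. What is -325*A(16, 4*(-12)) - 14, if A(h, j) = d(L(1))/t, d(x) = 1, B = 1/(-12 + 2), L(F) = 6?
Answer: 3236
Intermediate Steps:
B = -⅒ (B = 1/(-10) = -⅒ ≈ -0.10000)
t = -⅒ ≈ -0.10000
A(h, j) = -10 (A(h, j) = 1/(-⅒) = 1*(-10) = -10)
-325*A(16, 4*(-12)) - 14 = -325*(-10) - 14 = 3250 - 14 = 3236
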